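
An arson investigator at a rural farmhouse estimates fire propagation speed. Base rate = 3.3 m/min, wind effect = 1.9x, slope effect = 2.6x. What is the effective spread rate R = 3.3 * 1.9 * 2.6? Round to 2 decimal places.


Fire spread rate calculation:
R = R0 * wind_factor * slope_factor
= 3.3 * 1.9 * 2.6
= 6.27 * 2.6
= 16.30 m/min

16.30


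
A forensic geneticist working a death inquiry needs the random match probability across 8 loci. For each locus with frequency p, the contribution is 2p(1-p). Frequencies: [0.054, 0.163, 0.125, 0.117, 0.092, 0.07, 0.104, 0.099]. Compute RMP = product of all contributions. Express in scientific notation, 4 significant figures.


Computing RMP for 8 loci:
Locus 1: 2 * 0.054 * 0.946 = 0.102168
Locus 2: 2 * 0.163 * 0.837 = 0.272862
Locus 3: 2 * 0.125 * 0.875 = 0.21875
Locus 4: 2 * 0.117 * 0.883 = 0.206622
Locus 5: 2 * 0.092 * 0.908 = 0.167072
Locus 6: 2 * 0.07 * 0.93 = 0.1302
Locus 7: 2 * 0.104 * 0.896 = 0.186368
Locus 8: 2 * 0.099 * 0.901 = 0.178398
RMP = 9.113e-07

9.113e-07


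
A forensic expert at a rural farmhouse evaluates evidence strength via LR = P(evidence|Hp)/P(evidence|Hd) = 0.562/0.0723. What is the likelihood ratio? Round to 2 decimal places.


Likelihood ratio calculation:
LR = P(E|Hp) / P(E|Hd)
LR = 0.562 / 0.0723
LR = 7.77

7.77


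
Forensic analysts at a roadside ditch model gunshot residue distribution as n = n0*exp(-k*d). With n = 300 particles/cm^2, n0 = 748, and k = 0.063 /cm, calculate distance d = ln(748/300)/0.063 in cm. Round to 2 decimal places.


GSR distance calculation:
n0/n = 748 / 300 = 2.493333
ln(n0/n) = 0.91362
d = 0.91362 / 0.063 = 14.50 cm

14.50


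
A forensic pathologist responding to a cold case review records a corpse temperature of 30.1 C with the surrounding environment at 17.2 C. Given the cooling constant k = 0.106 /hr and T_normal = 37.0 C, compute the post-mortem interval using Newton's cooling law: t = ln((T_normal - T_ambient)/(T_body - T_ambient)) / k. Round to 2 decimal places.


Using Newton's law of cooling:
t = ln((T_normal - T_ambient) / (T_body - T_ambient)) / k
T_normal - T_ambient = 19.8
T_body - T_ambient = 12.9
Ratio = 1.534884
ln(ratio) = 0.428455
t = 0.428455 / 0.106 = 4.04 hours

4.04


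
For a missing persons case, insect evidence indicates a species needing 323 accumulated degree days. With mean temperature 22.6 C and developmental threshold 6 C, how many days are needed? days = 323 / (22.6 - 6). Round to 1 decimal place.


Insect development time:
Effective temperature = avg_temp - T_base = 22.6 - 6 = 16.6 C
Days = ADD / effective_temp = 323 / 16.6 = 19.5 days

19.5


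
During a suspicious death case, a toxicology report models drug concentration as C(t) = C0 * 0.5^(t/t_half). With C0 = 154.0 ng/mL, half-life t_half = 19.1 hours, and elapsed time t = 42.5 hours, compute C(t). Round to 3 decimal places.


Drug concentration decay:
Number of half-lives = t / t_half = 42.5 / 19.1 = 2.225131
Decay factor = 0.5^2.225131 = 0.21387933
C(t) = 154.0 * 0.21387933 = 32.937 ng/mL

32.937


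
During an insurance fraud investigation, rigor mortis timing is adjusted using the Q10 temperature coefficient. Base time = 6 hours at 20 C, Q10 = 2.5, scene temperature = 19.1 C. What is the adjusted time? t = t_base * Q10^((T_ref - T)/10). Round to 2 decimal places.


Rigor mortis time adjustment:
Exponent = (T_ref - T_actual) / 10 = (20 - 19.1) / 10 = 0.09
Q10 factor = 2.5^0.09 = 1.08596
t_adjusted = 6 * 1.08596 = 6.52 hours

6.52


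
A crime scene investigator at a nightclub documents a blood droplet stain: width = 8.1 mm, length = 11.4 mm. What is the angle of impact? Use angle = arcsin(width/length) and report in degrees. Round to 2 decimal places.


Blood spatter impact angle calculation:
width / length = 8.1 / 11.4 = 0.710526
angle = arcsin(0.710526)
angle = 45.28 degrees

45.28


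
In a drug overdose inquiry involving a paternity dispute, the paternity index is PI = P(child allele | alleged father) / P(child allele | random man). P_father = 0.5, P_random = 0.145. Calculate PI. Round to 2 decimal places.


Paternity Index calculation:
PI = P(allele|father) / P(allele|random)
PI = 0.5 / 0.145
PI = 3.45

3.45


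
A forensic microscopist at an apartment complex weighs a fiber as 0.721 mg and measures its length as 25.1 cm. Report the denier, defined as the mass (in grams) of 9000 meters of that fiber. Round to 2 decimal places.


Denier calculation:
Mass in grams = 0.721 mg / 1000 = 0.000721 g
Length in meters = 25.1 cm / 100 = 0.251 m
Linear density = mass / length = 0.000721 / 0.251 = 0.00287251 g/m
Denier = (g/m) * 9000 = 0.00287251 * 9000 = 25.85

25.85


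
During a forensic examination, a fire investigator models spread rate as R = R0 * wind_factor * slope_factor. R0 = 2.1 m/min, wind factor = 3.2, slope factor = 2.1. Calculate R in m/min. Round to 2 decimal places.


Fire spread rate calculation:
R = R0 * wind_factor * slope_factor
= 2.1 * 3.2 * 2.1
= 6.72 * 2.1
= 14.11 m/min

14.11


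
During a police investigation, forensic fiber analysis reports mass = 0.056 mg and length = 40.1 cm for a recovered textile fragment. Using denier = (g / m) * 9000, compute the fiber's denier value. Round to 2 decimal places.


Denier calculation:
Mass in grams = 0.056 mg / 1000 = 0.000056 g
Length in meters = 40.1 cm / 100 = 0.401 m
Linear density = mass / length = 0.000056 / 0.401 = 0.00013965 g/m
Denier = (g/m) * 9000 = 0.00013965 * 9000 = 1.26

1.26


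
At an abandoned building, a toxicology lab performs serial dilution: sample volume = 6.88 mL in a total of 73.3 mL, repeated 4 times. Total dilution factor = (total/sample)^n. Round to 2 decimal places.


Dilution factor calculation:
Single dilution = V_total / V_sample = 73.3 / 6.88 ≈ 10.65407
Number of dilutions = 4
Total DF = (73.3 / 6.88)^4 (full precision, rounded at the end) = 12884.34

12884.34


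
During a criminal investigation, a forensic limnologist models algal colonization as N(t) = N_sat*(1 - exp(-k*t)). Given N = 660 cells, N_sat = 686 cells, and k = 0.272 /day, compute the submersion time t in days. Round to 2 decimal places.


PMSI from diatom colonization curve:
N / N_sat = 660 / 686 = 0.962099
1 - N/N_sat = 0.037901
ln(1 - N/N_sat) = -3.272778
t = -ln(1 - N/N_sat) / k = -(-3.272778) / 0.272 = 12.03 days

12.03


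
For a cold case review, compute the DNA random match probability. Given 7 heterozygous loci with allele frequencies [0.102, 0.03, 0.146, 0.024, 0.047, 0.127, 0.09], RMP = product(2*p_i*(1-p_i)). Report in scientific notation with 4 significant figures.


Computing RMP for 7 loci:
Locus 1: 2 * 0.102 * 0.898 = 0.183192
Locus 2: 2 * 0.03 * 0.97 = 0.0582
Locus 3: 2 * 0.146 * 0.854 = 0.249368
Locus 4: 2 * 0.024 * 0.976 = 0.046848
Locus 5: 2 * 0.047 * 0.953 = 0.089582
Locus 6: 2 * 0.127 * 0.873 = 0.221742
Locus 7: 2 * 0.09 * 0.91 = 0.1638
RMP = 4.053e-07

4.053e-07


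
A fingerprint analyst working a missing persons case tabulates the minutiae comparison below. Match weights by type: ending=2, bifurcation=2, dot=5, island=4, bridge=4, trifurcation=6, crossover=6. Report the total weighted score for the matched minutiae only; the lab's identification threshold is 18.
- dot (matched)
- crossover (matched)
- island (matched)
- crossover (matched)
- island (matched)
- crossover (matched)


Weighted minutiae match score:
  dot: matched, +5 (running total 5)
  crossover: matched, +6 (running total 11)
  island: matched, +4 (running total 15)
  crossover: matched, +6 (running total 21)
  island: matched, +4 (running total 25)
  crossover: matched, +6 (running total 31)
Total score = 31
Threshold = 18; verdict = identification

31


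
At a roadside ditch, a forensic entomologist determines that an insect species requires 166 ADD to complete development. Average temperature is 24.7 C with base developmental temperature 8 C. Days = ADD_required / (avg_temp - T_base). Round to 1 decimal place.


Insect development time:
Effective temperature = avg_temp - T_base = 24.7 - 8 = 16.7 C
Days = ADD / effective_temp = 166 / 16.7 = 9.9 days

9.9


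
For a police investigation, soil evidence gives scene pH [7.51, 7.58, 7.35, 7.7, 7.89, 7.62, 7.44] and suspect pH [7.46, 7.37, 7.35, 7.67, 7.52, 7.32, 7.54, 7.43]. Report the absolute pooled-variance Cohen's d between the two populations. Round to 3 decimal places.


Pooled-variance Cohen's d for soil pH comparison:
Scene mean = 53.09 / 7 = 7.584286
Suspect mean = 59.66 / 8 = 7.4575
Scene sample variance s_s^2 = 0.031562
Suspect sample variance s_c^2 = 0.013536
Pooled variance = ((n_s-1)*s_s^2 + (n_c-1)*s_c^2) / (n_s + n_c - 2) = 0.021855
Pooled SD = sqrt(0.021855) = 0.147834
Mean difference = 0.126786
|d| = |0.126786| / 0.147834 = 0.858

0.858


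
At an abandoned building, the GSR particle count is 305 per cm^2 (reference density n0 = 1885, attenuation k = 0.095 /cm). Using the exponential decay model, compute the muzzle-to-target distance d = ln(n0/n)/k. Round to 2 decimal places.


GSR distance calculation:
n0/n = 1885 / 305 = 6.180328
ln(n0/n) = 1.821371
d = 1.821371 / 0.095 = 19.17 cm

19.17


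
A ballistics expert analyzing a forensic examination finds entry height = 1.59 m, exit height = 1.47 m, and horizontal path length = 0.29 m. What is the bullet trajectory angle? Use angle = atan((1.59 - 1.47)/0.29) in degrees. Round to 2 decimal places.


Bullet trajectory angle:
Height difference = 1.59 - 1.47 = 0.12 m
angle = atan(0.12 / 0.29)
angle = atan(0.413793)
angle = 22.48 degrees

22.48


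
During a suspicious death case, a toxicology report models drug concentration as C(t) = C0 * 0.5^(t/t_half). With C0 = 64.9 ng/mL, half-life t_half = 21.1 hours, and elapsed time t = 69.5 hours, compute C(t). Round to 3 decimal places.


Drug concentration decay:
Number of half-lives = t / t_half = 69.5 / 21.1 = 3.293839
Decay factor = 0.5^3.293839 = 0.10196607
C(t) = 64.9 * 0.10196607 = 6.618 ng/mL

6.618


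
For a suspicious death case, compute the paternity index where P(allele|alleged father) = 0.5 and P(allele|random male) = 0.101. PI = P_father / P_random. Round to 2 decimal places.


Paternity Index calculation:
PI = P(allele|father) / P(allele|random)
PI = 0.5 / 0.101
PI = 4.95

4.95


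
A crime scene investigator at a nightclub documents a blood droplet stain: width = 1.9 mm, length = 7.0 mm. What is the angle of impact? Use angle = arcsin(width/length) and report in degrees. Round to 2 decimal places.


Blood spatter impact angle calculation:
width / length = 1.9 / 7.0 = 0.271429
angle = arcsin(0.271429)
angle = 15.75 degrees

15.75


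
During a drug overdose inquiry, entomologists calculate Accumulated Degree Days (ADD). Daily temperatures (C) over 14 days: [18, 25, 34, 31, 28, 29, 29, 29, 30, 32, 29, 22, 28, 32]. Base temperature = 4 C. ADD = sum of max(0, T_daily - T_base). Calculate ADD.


Computing ADD day by day:
Day 1: max(0, 18 - 4) = 14
Day 2: max(0, 25 - 4) = 21
Day 3: max(0, 34 - 4) = 30
Day 4: max(0, 31 - 4) = 27
Day 5: max(0, 28 - 4) = 24
Day 6: max(0, 29 - 4) = 25
Day 7: max(0, 29 - 4) = 25
Day 8: max(0, 29 - 4) = 25
Day 9: max(0, 30 - 4) = 26
Day 10: max(0, 32 - 4) = 28
Day 11: max(0, 29 - 4) = 25
Day 12: max(0, 22 - 4) = 18
Day 13: max(0, 28 - 4) = 24
Day 14: max(0, 32 - 4) = 28
Total ADD = 340

340


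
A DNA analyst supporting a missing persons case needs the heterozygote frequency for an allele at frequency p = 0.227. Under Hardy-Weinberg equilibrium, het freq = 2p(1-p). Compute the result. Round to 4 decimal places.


Hardy-Weinberg heterozygote frequency:
q = 1 - p = 1 - 0.227 = 0.773
2pq = 2 * 0.227 * 0.773 = 0.3509

0.3509


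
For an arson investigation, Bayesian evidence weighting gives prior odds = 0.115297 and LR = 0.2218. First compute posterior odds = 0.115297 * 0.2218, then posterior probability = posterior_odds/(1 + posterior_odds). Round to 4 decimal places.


Bayesian evidence evaluation:
Posterior odds = prior_odds * LR = 0.115297 * 0.2218 = 0.02557287
Posterior probability = posterior_odds / (1 + posterior_odds)
= 0.02557287 / (1 + 0.02557287)
= 0.02557287 / 1.02557287
= 0.0249

0.0249


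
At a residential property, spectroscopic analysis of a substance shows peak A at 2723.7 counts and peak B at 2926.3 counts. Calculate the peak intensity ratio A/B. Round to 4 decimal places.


Spectral peak ratio:
Peak A = 2723.7 counts
Peak B = 2926.3 counts
Ratio = 2723.7 / 2926.3 = 0.9308

0.9308


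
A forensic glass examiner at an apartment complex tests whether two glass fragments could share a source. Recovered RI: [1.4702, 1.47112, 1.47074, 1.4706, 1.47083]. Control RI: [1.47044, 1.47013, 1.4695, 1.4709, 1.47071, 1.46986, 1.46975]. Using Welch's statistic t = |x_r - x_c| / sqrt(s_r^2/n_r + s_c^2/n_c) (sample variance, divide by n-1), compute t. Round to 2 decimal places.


Welch's t-criterion for glass RI comparison:
Recovered mean = sum / n_r = 7.35349 / 5 = 1.470698
Control mean = sum / n_c = 10.29129 / 7 = 1.4701843
Recovered sample variance s_r^2 = 1.1372e-07
Control sample variance s_c^2 = 2.69829e-07
Welch SE (unpooled) = sqrt(s_r^2/n_r + s_c^2/n_c) = sqrt(2.2744e-08 + 3.85469e-08) = sqrt(6.12909e-08) = 0.00024757
|mean_r - mean_c| = 0.000513714
t = 0.000513714 / 0.00024757 = 2.08

2.08


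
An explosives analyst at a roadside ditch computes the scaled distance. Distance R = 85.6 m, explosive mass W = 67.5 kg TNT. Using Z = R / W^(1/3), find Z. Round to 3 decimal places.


Scaled distance calculation:
W^(1/3) = 67.5^(1/3) = 4.071626
Z = R / W^(1/3) = 85.6 / 4.071626
Z = 21.024 m/kg^(1/3)

21.024


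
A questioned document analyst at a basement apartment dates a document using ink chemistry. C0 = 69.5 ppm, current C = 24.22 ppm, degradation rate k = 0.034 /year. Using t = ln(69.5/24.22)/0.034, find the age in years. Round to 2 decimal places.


Document age estimation:
C0/C = 69.5 / 24.22 = 2.869529
ln(C0/C) = 1.054148
t = 1.054148 / 0.034 = 31.00 years

31.00


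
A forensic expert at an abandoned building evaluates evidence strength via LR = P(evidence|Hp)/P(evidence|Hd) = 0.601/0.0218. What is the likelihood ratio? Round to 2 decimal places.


Likelihood ratio calculation:
LR = P(E|Hp) / P(E|Hd)
LR = 0.601 / 0.0218
LR = 27.57

27.57


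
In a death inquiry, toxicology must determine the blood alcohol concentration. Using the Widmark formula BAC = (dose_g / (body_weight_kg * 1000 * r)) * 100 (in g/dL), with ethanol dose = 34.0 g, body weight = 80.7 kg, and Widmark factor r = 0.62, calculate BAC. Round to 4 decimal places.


Applying the Widmark formula:
BAC = (dose_g / (body_wt * 1000 * r)) * 100
Denominator = 80.7 * 1000 * 0.62 = 50034
BAC = (34.0 / 50034) * 100
BAC = 0.0680 g/dL

0.0680


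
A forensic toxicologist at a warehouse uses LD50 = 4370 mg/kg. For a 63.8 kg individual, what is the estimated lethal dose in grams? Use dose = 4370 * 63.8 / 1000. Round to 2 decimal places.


Lethal dose calculation:
Lethal dose = LD50 * body_weight / 1000
= 4370 * 63.8 / 1000
= 278806 / 1000
= 278.81 g

278.81


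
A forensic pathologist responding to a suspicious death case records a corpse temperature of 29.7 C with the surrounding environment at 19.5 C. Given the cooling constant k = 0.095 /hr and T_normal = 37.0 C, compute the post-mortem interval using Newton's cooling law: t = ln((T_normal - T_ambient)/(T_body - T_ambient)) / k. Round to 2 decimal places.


Using Newton's law of cooling:
t = ln((T_normal - T_ambient) / (T_body - T_ambient)) / k
T_normal - T_ambient = 17.5
T_body - T_ambient = 10.2
Ratio = 1.715686
ln(ratio) = 0.539813
t = 0.539813 / 0.095 = 5.68 hours

5.68


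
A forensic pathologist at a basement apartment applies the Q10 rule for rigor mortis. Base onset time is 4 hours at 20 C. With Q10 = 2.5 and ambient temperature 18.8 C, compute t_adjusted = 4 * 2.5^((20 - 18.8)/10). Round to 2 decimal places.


Rigor mortis time adjustment:
Exponent = (T_ref - T_actual) / 10 = (20 - 18.8) / 10 = 0.12
Q10 factor = 2.5^0.12 = 1.11623
t_adjusted = 4 * 1.11623 = 4.46 hours

4.46


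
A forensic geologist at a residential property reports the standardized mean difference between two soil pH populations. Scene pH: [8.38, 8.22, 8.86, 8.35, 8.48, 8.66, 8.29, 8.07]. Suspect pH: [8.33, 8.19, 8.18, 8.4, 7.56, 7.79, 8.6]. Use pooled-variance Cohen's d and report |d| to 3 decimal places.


Pooled-variance Cohen's d for soil pH comparison:
Scene mean = 67.31 / 8 = 8.41375
Suspect mean = 57.05 / 7 = 8.15
Scene sample variance s_s^2 = 0.062912
Suspect sample variance s_c^2 = 0.1296
Pooled variance = ((n_s-1)*s_s^2 + (n_c-1)*s_c^2) / (n_s + n_c - 2) = 0.093691
Pooled SD = sqrt(0.093691) = 0.30609
Mean difference = 0.26375
|d| = |0.26375| / 0.30609 = 0.862

0.862


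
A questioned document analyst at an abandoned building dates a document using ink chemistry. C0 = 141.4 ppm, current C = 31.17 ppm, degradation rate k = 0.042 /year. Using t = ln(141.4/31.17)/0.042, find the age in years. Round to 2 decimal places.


Document age estimation:
C0/C = 141.4 / 31.17 = 4.536413
ln(C0/C) = 1.512137
t = 1.512137 / 0.042 = 36.00 years

36.00


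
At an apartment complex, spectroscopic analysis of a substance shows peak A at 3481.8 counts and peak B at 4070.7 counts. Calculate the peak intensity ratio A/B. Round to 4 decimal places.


Spectral peak ratio:
Peak A = 3481.8 counts
Peak B = 4070.7 counts
Ratio = 3481.8 / 4070.7 = 0.8553

0.8553


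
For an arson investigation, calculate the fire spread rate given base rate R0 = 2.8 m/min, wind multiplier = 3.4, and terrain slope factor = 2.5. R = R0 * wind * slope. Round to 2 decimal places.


Fire spread rate calculation:
R = R0 * wind_factor * slope_factor
= 2.8 * 3.4 * 2.5
= 9.52 * 2.5
= 23.80 m/min

23.80


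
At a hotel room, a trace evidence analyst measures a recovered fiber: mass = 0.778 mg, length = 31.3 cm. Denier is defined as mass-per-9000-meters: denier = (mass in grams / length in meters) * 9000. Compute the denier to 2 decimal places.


Denier calculation:
Mass in grams = 0.778 mg / 1000 = 0.000778 g
Length in meters = 31.3 cm / 100 = 0.313 m
Linear density = mass / length = 0.000778 / 0.313 = 0.00248562 g/m
Denier = (g/m) * 9000 = 0.00248562 * 9000 = 22.37

22.37


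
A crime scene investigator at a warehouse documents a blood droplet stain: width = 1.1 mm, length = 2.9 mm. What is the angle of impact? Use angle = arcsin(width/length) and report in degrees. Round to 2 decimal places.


Blood spatter impact angle calculation:
width / length = 1.1 / 2.9 = 0.37931
angle = arcsin(0.37931)
angle = 22.29 degrees

22.29


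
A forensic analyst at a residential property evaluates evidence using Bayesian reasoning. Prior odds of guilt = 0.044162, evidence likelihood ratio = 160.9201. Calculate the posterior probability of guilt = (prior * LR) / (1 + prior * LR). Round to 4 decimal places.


Bayesian evidence evaluation:
Posterior odds = prior_odds * LR = 0.044162 * 160.9201 = 7.106553
Posterior probability = posterior_odds / (1 + posterior_odds)
= 7.106553 / (1 + 7.106553)
= 7.106553 / 8.106553
= 0.8766

0.8766


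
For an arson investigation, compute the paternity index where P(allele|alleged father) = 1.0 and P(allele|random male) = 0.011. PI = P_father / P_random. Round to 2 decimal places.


Paternity Index calculation:
PI = P(allele|father) / P(allele|random)
PI = 1.0 / 0.011
PI = 90.91

90.91


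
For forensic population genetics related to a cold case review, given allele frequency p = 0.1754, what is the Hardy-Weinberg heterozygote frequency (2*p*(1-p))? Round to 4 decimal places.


Hardy-Weinberg heterozygote frequency:
q = 1 - p = 1 - 0.1754 = 0.8246
2pq = 2 * 0.1754 * 0.8246 = 0.2893

0.2893


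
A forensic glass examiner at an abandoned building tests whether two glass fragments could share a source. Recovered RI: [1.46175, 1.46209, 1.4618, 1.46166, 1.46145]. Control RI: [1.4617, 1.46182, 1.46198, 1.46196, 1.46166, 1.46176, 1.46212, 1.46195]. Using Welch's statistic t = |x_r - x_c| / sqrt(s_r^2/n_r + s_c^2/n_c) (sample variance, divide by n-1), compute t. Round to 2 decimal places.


Welch's t-criterion for glass RI comparison:
Recovered mean = sum / n_r = 7.30875 / 5 = 1.46175
Control mean = sum / n_c = 11.69495 / 8 = 1.4618688
Recovered sample variance s_r^2 = 5.405e-08
Control sample variance s_c^2 = 2.52411e-08
Welch SE (unpooled) = sqrt(s_r^2/n_r + s_c^2/n_c) = sqrt(1.081e-08 + 3.15513e-09) = sqrt(1.39651e-08) = 0.000118174
|mean_r - mean_c| = 0.00011875
t = 0.00011875 / 0.000118174 = 1.00

1.00


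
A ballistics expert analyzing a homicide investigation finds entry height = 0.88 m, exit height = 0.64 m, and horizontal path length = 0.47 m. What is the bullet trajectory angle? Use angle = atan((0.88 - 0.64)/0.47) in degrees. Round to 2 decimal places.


Bullet trajectory angle:
Height difference = 0.88 - 0.64 = 0.24 m
angle = atan(0.24 / 0.47)
angle = atan(0.510638)
angle = 27.05 degrees

27.05


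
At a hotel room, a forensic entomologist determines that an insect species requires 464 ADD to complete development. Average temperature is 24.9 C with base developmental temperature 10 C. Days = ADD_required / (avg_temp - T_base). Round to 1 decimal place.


Insect development time:
Effective temperature = avg_temp - T_base = 24.9 - 10 = 14.9 C
Days = ADD / effective_temp = 464 / 14.9 = 31.1 days

31.1


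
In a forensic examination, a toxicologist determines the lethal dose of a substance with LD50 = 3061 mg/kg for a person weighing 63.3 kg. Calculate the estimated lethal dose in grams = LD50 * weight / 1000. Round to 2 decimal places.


Lethal dose calculation:
Lethal dose = LD50 * body_weight / 1000
= 3061 * 63.3 / 1000
= 193761.3 / 1000
= 193.76 g

193.76


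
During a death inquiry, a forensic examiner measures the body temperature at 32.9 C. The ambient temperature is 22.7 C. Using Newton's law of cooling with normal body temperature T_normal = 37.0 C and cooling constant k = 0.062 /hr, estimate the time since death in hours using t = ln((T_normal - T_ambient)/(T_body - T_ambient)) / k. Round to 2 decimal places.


Using Newton's law of cooling:
t = ln((T_normal - T_ambient) / (T_body - T_ambient)) / k
T_normal - T_ambient = 14.3
T_body - T_ambient = 10.2
Ratio = 1.401961
ln(ratio) = 0.337872
t = 0.337872 / 0.062 = 5.45 hours

5.45


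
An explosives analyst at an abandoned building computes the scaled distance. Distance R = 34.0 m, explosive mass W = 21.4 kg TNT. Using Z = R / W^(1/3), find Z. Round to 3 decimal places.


Scaled distance calculation:
W^(1/3) = 21.4^(1/3) = 2.776331
Z = R / W^(1/3) = 34.0 / 2.776331
Z = 12.246 m/kg^(1/3)

12.246


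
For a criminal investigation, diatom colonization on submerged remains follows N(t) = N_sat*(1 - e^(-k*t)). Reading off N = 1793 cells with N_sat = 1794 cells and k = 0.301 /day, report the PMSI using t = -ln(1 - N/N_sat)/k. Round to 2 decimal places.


PMSI from diatom colonization curve:
N / N_sat = 1793 / 1794 = 0.999443
1 - N/N_sat = 0.000557
ln(1 - N/N_sat) = -7.492945
t = -ln(1 - N/N_sat) / k = -(-7.492945) / 0.301 = 24.89 days

24.89


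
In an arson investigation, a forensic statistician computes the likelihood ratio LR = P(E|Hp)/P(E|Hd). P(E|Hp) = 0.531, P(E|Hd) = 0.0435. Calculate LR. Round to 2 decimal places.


Likelihood ratio calculation:
LR = P(E|Hp) / P(E|Hd)
LR = 0.531 / 0.0435
LR = 12.21

12.21


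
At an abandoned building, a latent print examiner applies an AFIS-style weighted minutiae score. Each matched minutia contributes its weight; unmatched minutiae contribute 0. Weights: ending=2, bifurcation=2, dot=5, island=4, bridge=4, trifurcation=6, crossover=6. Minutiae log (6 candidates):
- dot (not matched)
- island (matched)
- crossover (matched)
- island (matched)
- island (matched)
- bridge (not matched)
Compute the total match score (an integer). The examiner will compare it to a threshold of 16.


Weighted minutiae match score:
  dot: not matched, +0
  island: matched, +4 (running total 4)
  crossover: matched, +6 (running total 10)
  island: matched, +4 (running total 14)
  island: matched, +4 (running total 18)
  bridge: not matched, +0
Total score = 18
Threshold = 16; verdict = identification

18


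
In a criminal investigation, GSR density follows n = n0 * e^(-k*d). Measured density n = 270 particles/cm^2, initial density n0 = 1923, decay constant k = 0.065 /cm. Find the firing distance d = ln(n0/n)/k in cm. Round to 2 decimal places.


GSR distance calculation:
n0/n = 1923 / 270 = 7.122222
ln(n0/n) = 1.96322
d = 1.96322 / 0.065 = 30.20 cm

30.20


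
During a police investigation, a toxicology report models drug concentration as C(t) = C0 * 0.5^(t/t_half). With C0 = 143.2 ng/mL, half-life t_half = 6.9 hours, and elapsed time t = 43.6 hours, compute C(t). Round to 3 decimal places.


Drug concentration decay:
Number of half-lives = t / t_half = 43.6 / 6.9 = 6.318841
Decay factor = 0.5^6.318841 = 0.01252678
C(t) = 143.2 * 0.01252678 = 1.794 ng/mL

1.794


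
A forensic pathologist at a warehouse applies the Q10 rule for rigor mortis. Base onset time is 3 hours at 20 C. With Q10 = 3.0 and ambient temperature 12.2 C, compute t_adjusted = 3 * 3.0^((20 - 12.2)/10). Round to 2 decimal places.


Rigor mortis time adjustment:
Exponent = (T_ref - T_actual) / 10 = (20 - 12.2) / 10 = 0.78
Q10 factor = 3.0^0.78 = 2.35589
t_adjusted = 3 * 2.35589 = 7.07 hours

7.07


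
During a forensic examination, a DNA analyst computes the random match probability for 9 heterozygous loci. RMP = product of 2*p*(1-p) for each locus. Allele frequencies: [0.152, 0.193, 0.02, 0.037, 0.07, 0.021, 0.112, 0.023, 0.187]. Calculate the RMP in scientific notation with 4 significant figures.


Computing RMP for 9 loci:
Locus 1: 2 * 0.152 * 0.848 = 0.257792
Locus 2: 2 * 0.193 * 0.807 = 0.311502
Locus 3: 2 * 0.02 * 0.98 = 0.0392
Locus 4: 2 * 0.037 * 0.963 = 0.071262
Locus 5: 2 * 0.07 * 0.93 = 0.1302
Locus 6: 2 * 0.021 * 0.979 = 0.041118
Locus 7: 2 * 0.112 * 0.888 = 0.198912
Locus 8: 2 * 0.023 * 0.977 = 0.044942
Locus 9: 2 * 0.187 * 0.813 = 0.304062
RMP = 3.264e-09

3.264e-09


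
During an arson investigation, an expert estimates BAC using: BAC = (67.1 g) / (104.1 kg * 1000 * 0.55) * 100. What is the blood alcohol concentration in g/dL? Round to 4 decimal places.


Applying the Widmark formula:
BAC = (dose_g / (body_wt * 1000 * r)) * 100
Denominator = 104.1 * 1000 * 0.55 = 57255
BAC = (67.1 / 57255) * 100
BAC = 0.1172 g/dL

0.1172


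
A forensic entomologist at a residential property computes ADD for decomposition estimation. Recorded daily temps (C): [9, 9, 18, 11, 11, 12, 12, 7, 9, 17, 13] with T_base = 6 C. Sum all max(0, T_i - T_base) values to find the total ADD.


Computing ADD day by day:
Day 1: max(0, 9 - 6) = 3
Day 2: max(0, 9 - 6) = 3
Day 3: max(0, 18 - 6) = 12
Day 4: max(0, 11 - 6) = 5
Day 5: max(0, 11 - 6) = 5
Day 6: max(0, 12 - 6) = 6
Day 7: max(0, 12 - 6) = 6
Day 8: max(0, 7 - 6) = 1
Day 9: max(0, 9 - 6) = 3
Day 10: max(0, 17 - 6) = 11
Day 11: max(0, 13 - 6) = 7
Total ADD = 62

62


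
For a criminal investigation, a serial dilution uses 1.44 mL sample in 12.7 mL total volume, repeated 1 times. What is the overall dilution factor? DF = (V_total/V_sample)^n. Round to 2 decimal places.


Dilution factor calculation:
Single dilution = V_total / V_sample = 12.7 / 1.44 ≈ 8.819444
Number of dilutions = 1
Total DF = (12.7 / 1.44)^1 (full precision, rounded at the end) = 8.82

8.82


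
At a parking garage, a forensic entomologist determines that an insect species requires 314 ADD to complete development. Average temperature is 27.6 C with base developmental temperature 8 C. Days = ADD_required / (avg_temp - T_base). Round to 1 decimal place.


Insect development time:
Effective temperature = avg_temp - T_base = 27.6 - 8 = 19.6 C
Days = ADD / effective_temp = 314 / 19.6 = 16.0 days

16.0


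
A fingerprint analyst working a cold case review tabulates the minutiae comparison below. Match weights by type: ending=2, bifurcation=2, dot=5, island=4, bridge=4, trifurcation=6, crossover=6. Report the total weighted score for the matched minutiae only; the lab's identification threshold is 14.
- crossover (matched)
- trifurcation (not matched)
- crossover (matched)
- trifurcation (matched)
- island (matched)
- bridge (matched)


Weighted minutiae match score:
  crossover: matched, +6 (running total 6)
  trifurcation: not matched, +0
  crossover: matched, +6 (running total 12)
  trifurcation: matched, +6 (running total 18)
  island: matched, +4 (running total 22)
  bridge: matched, +4 (running total 26)
Total score = 26
Threshold = 14; verdict = identification

26


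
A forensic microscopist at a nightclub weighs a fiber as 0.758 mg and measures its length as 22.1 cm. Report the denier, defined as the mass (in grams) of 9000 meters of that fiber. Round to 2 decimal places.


Denier calculation:
Mass in grams = 0.758 mg / 1000 = 0.000758 g
Length in meters = 22.1 cm / 100 = 0.221 m
Linear density = mass / length = 0.000758 / 0.221 = 0.00342986 g/m
Denier = (g/m) * 9000 = 0.00342986 * 9000 = 30.87

30.87


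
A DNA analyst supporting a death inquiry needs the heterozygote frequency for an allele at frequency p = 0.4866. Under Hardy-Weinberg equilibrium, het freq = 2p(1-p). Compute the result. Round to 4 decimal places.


Hardy-Weinberg heterozygote frequency:
q = 1 - p = 1 - 0.4866 = 0.5134
2pq = 2 * 0.4866 * 0.5134 = 0.4996

0.4996


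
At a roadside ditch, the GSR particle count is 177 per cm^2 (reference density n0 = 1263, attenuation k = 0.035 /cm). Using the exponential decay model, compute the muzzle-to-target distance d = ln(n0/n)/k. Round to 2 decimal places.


GSR distance calculation:
n0/n = 1263 / 177 = 7.135593
ln(n0/n) = 1.965095
d = 1.965095 / 0.035 = 56.15 cm

56.15


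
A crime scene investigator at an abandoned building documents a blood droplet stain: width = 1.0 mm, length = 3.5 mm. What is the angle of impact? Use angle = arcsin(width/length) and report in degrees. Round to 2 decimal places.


Blood spatter impact angle calculation:
width / length = 1.0 / 3.5 = 0.285714
angle = arcsin(0.285714)
angle = 16.60 degrees

16.60


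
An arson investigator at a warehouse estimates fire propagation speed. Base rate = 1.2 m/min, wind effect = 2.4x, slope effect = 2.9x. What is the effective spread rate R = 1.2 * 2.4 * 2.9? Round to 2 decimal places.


Fire spread rate calculation:
R = R0 * wind_factor * slope_factor
= 1.2 * 2.4 * 2.9
= 2.88 * 2.9
= 8.35 m/min

8.35


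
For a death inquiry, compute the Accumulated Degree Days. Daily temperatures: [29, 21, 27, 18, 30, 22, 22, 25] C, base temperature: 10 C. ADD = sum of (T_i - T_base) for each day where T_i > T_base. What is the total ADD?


Computing ADD day by day:
Day 1: max(0, 29 - 10) = 19
Day 2: max(0, 21 - 10) = 11
Day 3: max(0, 27 - 10) = 17
Day 4: max(0, 18 - 10) = 8
Day 5: max(0, 30 - 10) = 20
Day 6: max(0, 22 - 10) = 12
Day 7: max(0, 22 - 10) = 12
Day 8: max(0, 25 - 10) = 15
Total ADD = 114

114


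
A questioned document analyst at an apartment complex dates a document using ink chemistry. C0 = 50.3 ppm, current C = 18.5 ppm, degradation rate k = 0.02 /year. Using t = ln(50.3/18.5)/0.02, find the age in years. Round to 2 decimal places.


Document age estimation:
C0/C = 50.3 / 18.5 = 2.718919
ln(C0/C) = 1.000234
t = 1.000234 / 0.02 = 50.01 years

50.01


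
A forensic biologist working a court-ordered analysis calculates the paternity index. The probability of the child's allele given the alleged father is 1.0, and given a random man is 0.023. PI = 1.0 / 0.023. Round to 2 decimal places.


Paternity Index calculation:
PI = P(allele|father) / P(allele|random)
PI = 1.0 / 0.023
PI = 43.48

43.48


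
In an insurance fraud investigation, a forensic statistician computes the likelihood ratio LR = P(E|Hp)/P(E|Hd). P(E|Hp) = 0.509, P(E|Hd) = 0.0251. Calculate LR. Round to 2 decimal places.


Likelihood ratio calculation:
LR = P(E|Hp) / P(E|Hd)
LR = 0.509 / 0.0251
LR = 20.28

20.28


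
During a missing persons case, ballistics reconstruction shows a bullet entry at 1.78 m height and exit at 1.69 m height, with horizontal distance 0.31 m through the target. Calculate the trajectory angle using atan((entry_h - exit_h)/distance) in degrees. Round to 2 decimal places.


Bullet trajectory angle:
Height difference = 1.78 - 1.69 = 0.09 m
angle = atan(0.09 / 0.31)
angle = atan(0.290323)
angle = 16.19 degrees

16.19


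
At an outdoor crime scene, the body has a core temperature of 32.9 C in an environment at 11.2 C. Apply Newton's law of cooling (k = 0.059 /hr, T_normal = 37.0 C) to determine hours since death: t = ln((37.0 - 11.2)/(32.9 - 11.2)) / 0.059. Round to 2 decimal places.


Using Newton's law of cooling:
t = ln((T_normal - T_ambient) / (T_body - T_ambient)) / k
T_normal - T_ambient = 25.8
T_body - T_ambient = 21.7
Ratio = 1.18894
ln(ratio) = 0.173062
t = 0.173062 / 0.059 = 2.93 hours

2.93


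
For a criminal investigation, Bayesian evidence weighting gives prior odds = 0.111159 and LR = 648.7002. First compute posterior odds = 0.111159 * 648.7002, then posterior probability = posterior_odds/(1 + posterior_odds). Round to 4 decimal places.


Bayesian evidence evaluation:
Posterior odds = prior_odds * LR = 0.111159 * 648.7002 = 72.10887
Posterior probability = posterior_odds / (1 + posterior_odds)
= 72.10887 / (1 + 72.10887)
= 72.10887 / 73.10887
= 0.9863

0.9863


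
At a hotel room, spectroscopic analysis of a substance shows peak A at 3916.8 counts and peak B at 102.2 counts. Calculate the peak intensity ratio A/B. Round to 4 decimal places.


Spectral peak ratio:
Peak A = 3916.8 counts
Peak B = 102.2 counts
Ratio = 3916.8 / 102.2 = 38.3249

38.3249


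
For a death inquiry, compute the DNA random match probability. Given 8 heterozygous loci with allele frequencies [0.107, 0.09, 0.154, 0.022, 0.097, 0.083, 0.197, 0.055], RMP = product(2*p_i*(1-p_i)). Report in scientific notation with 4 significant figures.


Computing RMP for 8 loci:
Locus 1: 2 * 0.107 * 0.893 = 0.191102
Locus 2: 2 * 0.09 * 0.91 = 0.1638
Locus 3: 2 * 0.154 * 0.846 = 0.260568
Locus 4: 2 * 0.022 * 0.978 = 0.043032
Locus 5: 2 * 0.097 * 0.903 = 0.175182
Locus 6: 2 * 0.083 * 0.917 = 0.152222
Locus 7: 2 * 0.197 * 0.803 = 0.316382
Locus 8: 2 * 0.055 * 0.945 = 0.10395
RMP = 3.078e-07

3.078e-07


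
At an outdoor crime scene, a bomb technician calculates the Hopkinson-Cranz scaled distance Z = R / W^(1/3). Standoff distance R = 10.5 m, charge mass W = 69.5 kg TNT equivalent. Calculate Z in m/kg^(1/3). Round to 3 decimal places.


Scaled distance calculation:
W^(1/3) = 69.5^(1/3) = 4.111449
Z = R / W^(1/3) = 10.5 / 4.111449
Z = 2.554 m/kg^(1/3)

2.554


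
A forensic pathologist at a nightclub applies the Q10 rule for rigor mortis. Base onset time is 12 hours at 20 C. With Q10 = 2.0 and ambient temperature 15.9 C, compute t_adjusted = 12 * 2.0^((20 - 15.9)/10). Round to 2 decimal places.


Rigor mortis time adjustment:
Exponent = (T_ref - T_actual) / 10 = (20 - 15.9) / 10 = 0.41
Q10 factor = 2.0^0.41 = 1.32869
t_adjusted = 12 * 1.32869 = 15.94 hours

15.94


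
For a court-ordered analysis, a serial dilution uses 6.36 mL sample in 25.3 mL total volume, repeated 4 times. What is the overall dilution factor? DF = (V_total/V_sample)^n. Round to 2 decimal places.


Dilution factor calculation:
Single dilution = V_total / V_sample = 25.3 / 6.36 ≈ 3.977987
Number of dilutions = 4
Total DF = (25.3 / 6.36)^4 (full precision, rounded at the end) = 250.41

250.41


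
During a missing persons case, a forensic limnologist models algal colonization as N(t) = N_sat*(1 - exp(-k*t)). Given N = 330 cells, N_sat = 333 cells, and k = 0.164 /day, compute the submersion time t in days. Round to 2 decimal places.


PMSI from diatom colonization curve:
N / N_sat = 330 / 333 = 0.990991
1 - N/N_sat = 0.009009
ln(1 - N/N_sat) = -4.709531
t = -ln(1 - N/N_sat) / k = -(-4.709531) / 0.164 = 28.72 days

28.72


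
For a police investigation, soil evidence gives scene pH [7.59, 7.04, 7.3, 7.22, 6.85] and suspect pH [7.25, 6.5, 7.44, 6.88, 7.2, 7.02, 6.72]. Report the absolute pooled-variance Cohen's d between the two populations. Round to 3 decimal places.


Pooled-variance Cohen's d for soil pH comparison:
Scene mean = 36 / 5 = 7.2
Suspect mean = 49.01 / 7 = 7.001429
Scene sample variance s_s^2 = 0.07765
Suspect sample variance s_c^2 = 0.106548
Pooled variance = ((n_s-1)*s_s^2 + (n_c-1)*s_c^2) / (n_s + n_c - 2) = 0.094989
Pooled SD = sqrt(0.094989) = 0.308203
Mean difference = 0.198571
|d| = |0.198571| / 0.308203 = 0.644

0.644


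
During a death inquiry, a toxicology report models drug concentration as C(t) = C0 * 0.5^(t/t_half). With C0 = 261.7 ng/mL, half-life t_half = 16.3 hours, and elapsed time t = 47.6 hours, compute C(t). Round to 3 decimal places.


Drug concentration decay:
Number of half-lives = t / t_half = 47.6 / 16.3 = 2.920245
Decay factor = 0.5^2.920245 = 0.13210482
C(t) = 261.7 * 0.13210482 = 34.572 ng/mL

34.572


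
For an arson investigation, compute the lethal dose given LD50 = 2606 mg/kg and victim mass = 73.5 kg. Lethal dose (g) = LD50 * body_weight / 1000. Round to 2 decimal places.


Lethal dose calculation:
Lethal dose = LD50 * body_weight / 1000
= 2606 * 73.5 / 1000
= 191541 / 1000
= 191.54 g

191.54


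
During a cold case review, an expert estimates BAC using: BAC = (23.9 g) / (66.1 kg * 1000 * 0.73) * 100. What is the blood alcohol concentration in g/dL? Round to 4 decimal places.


Applying the Widmark formula:
BAC = (dose_g / (body_wt * 1000 * r)) * 100
Denominator = 66.1 * 1000 * 0.73 = 48253
BAC = (23.9 / 48253) * 100
BAC = 0.0495 g/dL

0.0495


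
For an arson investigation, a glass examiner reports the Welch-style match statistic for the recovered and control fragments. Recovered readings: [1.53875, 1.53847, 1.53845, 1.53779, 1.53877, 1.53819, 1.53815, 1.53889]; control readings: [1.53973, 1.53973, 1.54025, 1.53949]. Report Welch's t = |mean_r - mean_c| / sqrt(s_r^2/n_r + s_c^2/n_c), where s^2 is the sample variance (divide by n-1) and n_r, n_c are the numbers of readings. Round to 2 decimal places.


Welch's t-criterion for glass RI comparison:
Recovered mean = sum / n_r = 12.30746 / 8 = 1.5384325
Control mean = sum / n_c = 6.1592 / 4 = 1.5398
Recovered sample variance s_r^2 = 1.39593e-07
Control sample variance s_c^2 = 1.028e-07
Welch SE (unpooled) = sqrt(s_r^2/n_r + s_c^2/n_c) = sqrt(1.74491e-08 + 2.57e-08) = sqrt(4.31491e-08) = 0.000207724
|mean_r - mean_c| = 0.0013675
t = 0.0013675 / 0.000207724 = 6.58

6.58


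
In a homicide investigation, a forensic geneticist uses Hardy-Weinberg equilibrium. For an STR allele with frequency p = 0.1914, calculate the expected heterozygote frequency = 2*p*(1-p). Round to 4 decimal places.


Hardy-Weinberg heterozygote frequency:
q = 1 - p = 1 - 0.1914 = 0.8086
2pq = 2 * 0.1914 * 0.8086 = 0.3095

0.3095


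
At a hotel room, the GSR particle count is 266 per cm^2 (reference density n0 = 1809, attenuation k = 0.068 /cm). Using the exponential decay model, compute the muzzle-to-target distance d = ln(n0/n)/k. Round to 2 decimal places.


GSR distance calculation:
n0/n = 1809 / 266 = 6.800752
ln(n0/n) = 1.917033
d = 1.917033 / 0.068 = 28.19 cm

28.19


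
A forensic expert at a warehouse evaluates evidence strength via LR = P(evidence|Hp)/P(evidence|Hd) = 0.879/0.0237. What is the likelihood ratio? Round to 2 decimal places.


Likelihood ratio calculation:
LR = P(E|Hp) / P(E|Hd)
LR = 0.879 / 0.0237
LR = 37.09

37.09


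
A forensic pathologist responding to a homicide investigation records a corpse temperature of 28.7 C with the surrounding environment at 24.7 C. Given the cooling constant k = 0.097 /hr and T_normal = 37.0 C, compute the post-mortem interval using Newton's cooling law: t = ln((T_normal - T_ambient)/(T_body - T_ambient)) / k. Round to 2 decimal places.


Using Newton's law of cooling:
t = ln((T_normal - T_ambient) / (T_body - T_ambient)) / k
T_normal - T_ambient = 12.3
T_body - T_ambient = 4.0
Ratio = 3.075
ln(ratio) = 1.123305
t = 1.123305 / 0.097 = 11.58 hours

11.58
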